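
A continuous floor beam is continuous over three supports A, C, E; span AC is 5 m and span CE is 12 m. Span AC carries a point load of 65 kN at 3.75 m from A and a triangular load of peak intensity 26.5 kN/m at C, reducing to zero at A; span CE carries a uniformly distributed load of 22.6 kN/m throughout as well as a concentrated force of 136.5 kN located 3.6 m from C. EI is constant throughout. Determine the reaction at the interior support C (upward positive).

R_C = 472 kN

Take M_C as the redundant. Released structure: two simple spans AC and CE with a hinge at C.
End slopes at the hinge C, treating each span as simply supported:
  span AC: point load 65 at a = 3.75: Pab(L + a)/(6LEI) = 88.87/EI
  span AC: triangular load, peak 26.5: w₀L³/(45EI) = 73.61/EI
  span CE: UDL 22.6: wL³/(24EI) = 1627/EI
  span CE: point load 136.5 at a = 3.6: Pab(L + b)/(6LEI) = 1170/EI
  relative rotation θ_0 = (162.5 + 2797)/EI = 2959/EI
A unit hogging moment at C produces rotation L₁/(3EI) + L₂/(3EI) = 5.667/EI.
Slope continuity at C: θ_0 = M_C·5.667/EI, so M_C = 2959/5.667 = 522.2 kN·m (hogging).
Span AC, ΣM about A with M_C applied at C: R_C^{AC}·5 = 464.6 + 522.2, so R_C^{AC} = 197.4 kN and R_A = 131.2 − 197.4 = -66.11 kN.
Span CE, ΣM about E: R_C^{CE}·12 = 2774 + 522.2, so R_C^{CE} = 274.7 kN and R_E = 407.7 − 274.7 = 133 kN.
R_C = 197.4 + 274.7 = 472 kN.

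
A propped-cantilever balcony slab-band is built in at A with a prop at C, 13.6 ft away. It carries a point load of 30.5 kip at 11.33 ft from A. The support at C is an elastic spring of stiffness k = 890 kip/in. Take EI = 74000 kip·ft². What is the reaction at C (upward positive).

Remove the prop at C; the released (primary) structure is a cantilever built in at A.
Deflection at C on the released cantilever, summing each load's contribution:
  point load 30.5 at a = 11.33: Pa²(3L − a)/(6EI) = 19230/EI
Tip deflection under a unit load at C: L³/(3EI) = 838.5/EI.
With EI = 74000 kip·ft²: δ_0 = 0.25987 ft and δ_{CC} = 0.011331 ft/kip.
Compatibility — the spring shortens by R_C/k under the reaction it provides: δ_0 − R_C·δ_{CC} = R_C/k. With 1/k = 1/(890×12) ft/kip = 0.000094 ft/kip, R_C = δ_0 / (δ_{CC} + 1/k) = 0.25987 / (0.011331 + 0.000094) = 22.75 kip.

R_C = 22.75 kip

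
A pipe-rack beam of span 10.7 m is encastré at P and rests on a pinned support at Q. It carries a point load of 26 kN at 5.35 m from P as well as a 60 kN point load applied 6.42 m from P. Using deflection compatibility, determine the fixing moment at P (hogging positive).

M_P = 160 kN·m

Take the reaction at Q as the redundant and release it; the primary structure is a cantilever fixed at P.
Primary-structure tip deflection at Q by superposition:
  point load 26 at a = 5.35: Pa²(3L − a)/(6EI) = 3318/EI
  point load 60 at a = 6.42: Pa²(3L − a)/(6EI) = 10584/EI
  δ_0 = 13902/EI
Tip deflection under a unit load at Q: L³/(3EI) = 408.3/EI.
The prop prevents deflection at Q: R_Q = δ_0/δ_{QQ} = 13902/408.3 = 34.05 kN.
Moment equilibrium about P: M_P = Σ(load moments about P) − R_Q·L = 524.3 − 34.05×10.7 = 160 kN·m.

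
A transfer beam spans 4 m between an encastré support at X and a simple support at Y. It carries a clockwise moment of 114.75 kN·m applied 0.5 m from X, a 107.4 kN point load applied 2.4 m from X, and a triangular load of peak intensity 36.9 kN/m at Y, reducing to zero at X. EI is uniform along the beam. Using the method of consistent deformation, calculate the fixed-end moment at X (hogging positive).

Remove the prop at Y; the released (primary) structure is a cantilever built in at X.
Primary-structure tip deflection at Y by superposition:
  clockwise couple 114.75 at a = 0.5: M₀a(2L − a)/(2EI) = 215.2/EI
  point load 107.4 at a = 2.4: Pa²(3L − a)/(6EI) = 989.8/EI
  triangular load, peak 36.9 at the free end: 11w₀L⁴/(120EI) = 865.9/EI
  δ_0 = 2071/EI
Tip deflection under a unit load at Y: L³/(3EI) = 21.33/EI.
The prop prevents deflection at Y: R_Y = δ_0/δ_{YY} = 2071/21.33 = 97.07 kN.
Moment equilibrium about X: M_X = Σ(load moments about X) − R_Y·L = 569.3 − 97.07×4 = 181 kN·m.

M_X = 181 kN·m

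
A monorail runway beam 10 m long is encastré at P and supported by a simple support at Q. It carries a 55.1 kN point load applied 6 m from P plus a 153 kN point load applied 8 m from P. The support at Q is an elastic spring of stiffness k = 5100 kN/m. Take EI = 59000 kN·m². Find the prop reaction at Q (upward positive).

R_Q = 127.1 kN

Remove the prop at Q; the released (primary) structure is a cantilever built in at P.
Free-end deflection of the primary structure under the applied loading (downward +):
  point load 55.1 at a = 6: Pa²(3L − a)/(6EI) = 7934/EI
  point load 153 at a = 8: Pa²(3L − a)/(6EI) = 35904/EI
  δ_0 = 43838/EI
Flexibility coefficient — unit upward force at Q: δ_{QQ} = L³/(3EI) = 333.3/EI.
With EI = 59000 kN·m²: δ_0 = 0.74302 m and δ_{QQ} = 0.00565 m/kN.
Compatibility — the spring shortens by R_Q/k under the reaction it provides: δ_0 − R_Q·δ_{QQ} = R_Q/k. With 1/k = 0.000196 m/kN, R_Q = δ_0 / (δ_{QQ} + 1/k) = 0.74302 / (0.00565 + 0.000196) = 127.1 kN.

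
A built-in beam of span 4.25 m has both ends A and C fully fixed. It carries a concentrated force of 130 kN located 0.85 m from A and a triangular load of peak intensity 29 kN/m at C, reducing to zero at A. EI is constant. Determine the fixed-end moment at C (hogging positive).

Take the two fixed-end moments M_A, M_C as redundants; the released structure is the simple span AC.
On the primary (simply-supported) span, the end slopes from the loading are:
  at A: point load 130 at a = 0.85: Pab(L + b)/(6LEI) = 112.7/EI
  at C: point load 130 at a = 0.85: Pab(L + a)/(6LEI) = 75.14/EI
  at A: triangular load, peak 29: 7w₀L³/(360EI) = 43.29/EI
  at C: triangular load, peak 29: w₀L³/(45EI) = 49.47/EI
  θ_A0 = 156/EI,  θ_C0 = 124.6/EI
Flexibility coefficients: a unit moment at one end gives L/(3EI) there and L/(6EI) at the far end, so f₁₁ = f₂₂ = 1.417/EI and f₁₂ = f₂₁ = 0.7083/EI.
Compatibility — zero rotation at each built-in end:
  1.417 M_A + 0.7083 M_C = 156
  0.7083 M_A + 1.417 M_C = 124.6
Solving the pair gives M_A = 88.18 kN·m and M_C = 43.87 kN·m (hogging).

M_C = 43.87 kN·m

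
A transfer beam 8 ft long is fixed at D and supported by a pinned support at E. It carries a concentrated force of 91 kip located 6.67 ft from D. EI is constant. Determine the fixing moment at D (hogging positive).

Take the reaction at E as the redundant and release it; the primary structure is a cantilever fixed at D.
Downward deflection at the released point E due to the loads:
  point load 91 at a = 6.67: Pa²(3L − a)/(6EI) = 11693/EI
Tip deflection under a unit load at E: L³/(3EI) = 170.7/EI.
The prop prevents deflection at E: R_E = δ_0/δ_{EE} = 11693/170.7 = 68.52 kip.
Moment equilibrium about D: M_D = Σ(load moments about D) − R_E·L = 607 − 68.52×8 = 58.84 kip·ft.

M_D = 58.84 kip·ft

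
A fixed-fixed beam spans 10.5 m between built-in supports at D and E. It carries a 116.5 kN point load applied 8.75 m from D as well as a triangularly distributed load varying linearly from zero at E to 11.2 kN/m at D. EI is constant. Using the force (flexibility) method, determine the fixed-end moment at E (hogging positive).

M_E = 182.7 kN·m

Take the two fixed-end moments M_D, M_E as redundants; the released structure is the simple span DE.
End rotations of the released simple span under the applied load (×1/EI):
  at D: point load 116.5 at a = 8.75: Pab(L + b)/(6LEI) = 346.9/EI
  at E: point load 116.5 at a = 8.75: Pab(L + a)/(6LEI) = 545.1/EI
  at D: triangular load, peak 11.2: w₀L³/(45EI) = 288.1/EI
  at E: triangular load, peak 11.2: 7w₀L³/(360EI) = 252.1/EI
  θ_D0 = 635/EI,  θ_E0 = 797.2/EI
Flexibility coefficients: a unit moment at one end gives L/(3EI) there and L/(6EI) at the far end, so f₁₁ = f₂₂ = 3.5/EI and f₁₂ = f₂₁ = 1.75/EI.
Compatibility — zero rotation at each built-in end:
  3.5 M_D + 1.75 M_E = 635
  1.75 M_D + 3.5 M_E = 797.2
Solving the pair gives M_D = 90.06 kN·m and M_E = 182.7 kN·m (hogging).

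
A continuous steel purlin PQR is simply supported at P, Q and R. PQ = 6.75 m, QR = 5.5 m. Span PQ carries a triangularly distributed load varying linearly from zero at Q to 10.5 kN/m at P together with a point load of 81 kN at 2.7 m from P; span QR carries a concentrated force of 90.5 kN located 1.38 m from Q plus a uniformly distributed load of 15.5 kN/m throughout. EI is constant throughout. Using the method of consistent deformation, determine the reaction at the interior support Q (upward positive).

R_Q = 197.2 kN

Insert a hinge at Q; M_Q is the redundant, and each span becomes simply supported.
End slopes at the hinge Q, treating each span as simply supported:
  span PQ: triangular load, peak 10.5: 7w₀L³/(360EI) = 62.79/EI
  span PQ: point load 81 at a = 2.7: Pab(L + a)/(6LEI) = 206.7/EI
  span QR: point load 90.5 at a = 1.38: Pab(L + b)/(6LEI) = 150/EI
  span QR: UDL 15.5: wL³/(24EI) = 107.5/EI
  relative rotation θ_0 = (269.5 + 257.4)/EI = 526.9/EI
A unit hogging moment at Q produces rotation L₁/(3EI) + L₂/(3EI) = 4.083/EI.
Slope continuity at Q: θ_0 = M_Q·4.083/EI, so M_Q = 526.9/4.083 = 129 kN·m (hogging).
Span PQ, ΣM about P with M_Q applied at Q: R_Q^{PQ}·6.75 = 298.4 + 129, so R_Q^{PQ} = 63.33 kN and R_P = 116.4 − 63.33 = 53.11 kN.
Span QR, ΣM about R: R_Q^{QR}·5.5 = 607.3 + 129, so R_Q^{QR} = 133.9 kN and R_R = 175.8 − 133.9 = 41.87 kN.
R_Q = 63.33 + 133.9 = 197.2 kN.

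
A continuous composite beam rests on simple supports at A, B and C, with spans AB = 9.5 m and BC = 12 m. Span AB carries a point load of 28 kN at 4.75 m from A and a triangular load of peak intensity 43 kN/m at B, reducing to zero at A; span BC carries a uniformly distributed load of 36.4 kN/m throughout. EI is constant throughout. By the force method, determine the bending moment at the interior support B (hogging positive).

Release continuity at B by inserting a hinge; the redundant is the internal moment M_B. The primary structure is two simply-supported spans AB and BC.
Discontinuity in slope at B on the released structure — sum the simple-span end rotations:
  span AB: point load 28 at a = 4.75: Pab(L + a)/(6LEI) = 157.9/EI
  span AB: triangular load, peak 43: w₀L³/(45EI) = 819.3/EI
  span BC: UDL 36.4: wL³/(24EI) = 2621/EI
  relative rotation θ_0 = (977.2 + 2621)/EI = 3598/EI
A unit hogging moment at B produces rotation L₁/(3EI) + L₂/(3EI) = 7.167/EI.
Slope continuity at B: θ_0 = M_B·7.167/EI, so M_B = 3598/7.167 = 502 kN·m (hogging).

M_B = 502 kN·m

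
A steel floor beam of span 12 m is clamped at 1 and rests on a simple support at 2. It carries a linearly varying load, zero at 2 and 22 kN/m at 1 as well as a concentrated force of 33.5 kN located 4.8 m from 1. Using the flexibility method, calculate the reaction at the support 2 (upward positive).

R_2 = 33.37 kN

Remove the prop at 2; the released (primary) structure is a cantilever built in at 1.
Primary-structure tip deflection at 2 by superposition:
  triangular load, peak 22 at the fixed end: w₀L⁴/(30EI) = 15206/EI
  point load 33.5 at a = 4.8: Pa²(3L − a)/(6EI) = 4014/EI
  δ_0 = 19220/EI
Flexibility coefficient — unit upward force at 2: δ_{22} = L³/(3EI) = 576/EI.
Compatibility at 2: δ_0 − R_2·δ_{22} = 0, so R_2 = 19220/576 = 33.37 kN.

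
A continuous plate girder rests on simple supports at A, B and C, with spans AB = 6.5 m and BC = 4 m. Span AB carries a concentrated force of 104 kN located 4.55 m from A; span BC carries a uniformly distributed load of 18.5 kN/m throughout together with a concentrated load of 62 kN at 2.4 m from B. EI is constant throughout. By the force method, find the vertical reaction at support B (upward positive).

R_B = 176.9 kN

Take M_B as the redundant. Released structure: two simple spans AB and BC with a hinge at B.
End slopes at the hinge B, treating each span as simply supported:
  span AB: point load 104 at a = 4.55: Pab(L + a)/(6LEI) = 261.4/EI
  span BC: UDL 18.5: wL³/(24EI) = 49.33/EI
  span BC: point load 62 at a = 2.4: Pab(L + b)/(6LEI) = 55.55/EI
  relative rotation θ_0 = (261.4 + 104.9)/EI = 366.3/EI
A unit hogging moment at B produces rotation L₁/(3EI) + L₂/(3EI) = 3.5/EI.
Slope continuity at B: θ_0 = M_B·3.5/EI, so M_B = 366.3/3.5 = 104.7 kN·m (hogging).
Span AB, ΣM about A with M_B applied at B: R_B^{AB}·6.5 = 473.2 + 104.7, so R_B^{AB} = 88.9 kN and R_A = 104 − 88.9 = 15.1 kN.
Span BC, ΣM about C: R_B^{BC}·4 = 247.2 + 104.7, so R_B^{BC} = 87.97 kN and R_C = 136 − 87.97 = 48.03 kN.
R_B = 88.9 + 87.97 = 176.9 kN.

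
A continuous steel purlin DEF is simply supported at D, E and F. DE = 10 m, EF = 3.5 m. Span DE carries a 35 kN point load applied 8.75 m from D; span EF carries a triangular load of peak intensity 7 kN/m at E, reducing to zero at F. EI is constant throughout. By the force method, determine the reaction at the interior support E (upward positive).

R_E = 49.62 kN

Take M_E as the redundant. Released structure: two simple spans DE and EF with a hinge at E.
Discontinuity in slope at E on the released structure — sum the simple-span end rotations:
  span DE: point load 35 at a = 8.75: Pab(L + a)/(6LEI) = 119.6/EI
  span EF: triangular load, peak 7: w₀L³/(45EI) = 6.669/EI
  relative rotation θ_0 = (119.6 + 6.669)/EI = 126.3/EI
A unit hogging moment at E produces rotation L₁/(3EI) + L₂/(3EI) = 4.5/EI.
Compatibility: M_E·(L₁+L₂)/(3EI) = θ_0, giving M_E = 28.07 kN·m (hogging).
Span DE, ΣM about D with M_E applied at E: R_E^{DE}·10 = 306.2 + 28.07, so R_E^{DE} = 33.43 kN and R_D = 35 − 33.43 = 1.568 kN.
Span EF, ΣM about F: R_E^{EF}·3.5 = 28.58 + 28.07, so R_E^{EF} = 16.19 kN and R_F = 12.25 − 16.19 = -3.936 kN.
R_E = 33.43 + 16.19 = 49.62 kN.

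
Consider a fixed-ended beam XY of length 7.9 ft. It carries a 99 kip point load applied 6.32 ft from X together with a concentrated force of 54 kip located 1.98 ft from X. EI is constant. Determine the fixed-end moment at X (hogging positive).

M_X = 85.07 kip·ft

Release both end moments; the primary structure is a simply-supported span XY with redundants M_X and M_Y.
Simple-span end rotations at X and Y under the given loads:
  at X: point load 99 at a = 6.32: Pab(L + b)/(6LEI) = 197.7/EI
  at Y: point load 99 at a = 6.32: Pab(L + a)/(6LEI) = 296.6/EI
  at X: point load 54 at a = 1.98: Pab(L + b)/(6LEI) = 184.5/EI
  at Y: point load 54 at a = 1.98: Pab(L + a)/(6LEI) = 131.9/EI
  θ_X0 = 382.3/EI,  θ_Y0 = 428.5/EI
Flexibility coefficients: a unit moment at one end gives L/(3EI) there and L/(6EI) at the far end, so f₁₁ = f₂₂ = 2.633/EI and f₁₂ = f₂₁ = 1.317/EI.
Compatibility — zero rotation at each built-in end:
  2.633 M_X + 1.317 M_Y = 382.3
  1.317 M_X + 2.633 M_Y = 428.5
Solving the pair gives M_X = 85.07 kip·ft and M_Y = 120.2 kip·ft (hogging).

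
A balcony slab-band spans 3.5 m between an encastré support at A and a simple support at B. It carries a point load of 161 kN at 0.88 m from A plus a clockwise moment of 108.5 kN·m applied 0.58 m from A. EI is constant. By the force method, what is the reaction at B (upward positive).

Release the roller at B. Primary structure: cantilever fixed at A.
Deflection at B on the released cantilever, summing each load's contribution:
  point load 161 at a = 0.88: Pa²(3L − a)/(6EI) = 199.9/EI
  clockwise couple 108.5 at a = 0.58: M₀a(2L − a)/(2EI) = 202/EI
  δ_0 = 401.9/EI
Tip deflection under a unit load at B: L³/(3EI) = 14.29/EI.
The prop prevents deflection at B: R_B = δ_0/δ_{BB} = 401.9/14.29 = 28.12 kN.

R_B = 28.12 kN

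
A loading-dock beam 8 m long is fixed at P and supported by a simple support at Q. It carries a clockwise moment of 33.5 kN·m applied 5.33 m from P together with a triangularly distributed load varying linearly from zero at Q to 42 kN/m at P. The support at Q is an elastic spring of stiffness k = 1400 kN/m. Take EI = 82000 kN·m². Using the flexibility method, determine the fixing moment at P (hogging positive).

M_P = 248.1 kN·m

Take the reaction at Q as the redundant and release it; the primary structure is a cantilever fixed at P.
Free-end deflection of the primary structure under the applied loading (downward +):
  clockwise couple 33.5 at a = 5.33: M₀a(2L − a)/(2EI) = 952.6/EI
  triangular load, peak 42 at the fixed end: w₀L⁴/(30EI) = 5734/EI
  δ_0 = 6687/EI
Tip deflection under a unit load at Q: L³/(3EI) = 170.7/EI.
With EI = 82000 kN·m²: δ_0 = 0.081549 m and δ_{QQ} = 0.002081 m/kN.
Compatibility — the spring shortens by R_Q/k under the reaction it provides: δ_0 − R_Q·δ_{QQ} = R_Q/k. With 1/k = 0.000714 m/kN, R_Q = δ_0 / (δ_{QQ} + 1/k) = 0.081549 / (0.002081 + 0.000714) = 29.17 kN.
Moment equilibrium about P: M_P = Σ(load moments about P) − R_Q·L = 481.5 − 29.17×8 = 248.1 kN·m.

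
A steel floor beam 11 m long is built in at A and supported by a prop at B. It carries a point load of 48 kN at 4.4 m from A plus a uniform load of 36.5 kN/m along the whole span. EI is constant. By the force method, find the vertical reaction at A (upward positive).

Release the roller at B. Primary structure: cantilever fixed at A.
Primary-structure tip deflection at B by superposition:
  point load 48 at a = 4.4: Pa²(3L − a)/(6EI) = 4430/EI
  UDL 36.5: wL⁴/(8EI) = 66800/EI
  δ_0 = 71229/EI
Flexibility coefficient — unit upward force at B: δ_{BB} = L³/(3EI) = 443.7/EI.
Compatibility at B: δ_0 − R_B·δ_{BB} = 0, so R_B = 71229/443.7 = 160.5 kN.
Vertical equilibrium: R_A = ΣP − R_B = 449.5 − 160.5 = 289 kN.

R_A = 289 kN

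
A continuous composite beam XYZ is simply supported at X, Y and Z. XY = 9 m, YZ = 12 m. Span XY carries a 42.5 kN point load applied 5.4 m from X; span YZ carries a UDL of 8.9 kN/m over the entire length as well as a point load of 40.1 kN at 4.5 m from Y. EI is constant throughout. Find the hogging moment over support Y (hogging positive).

M_Y = 175.4 kN·m

Release continuity at Y by inserting a hinge; the redundant is the internal moment M_Y. The primary structure is two simply-supported spans XY and YZ.
End slopes at the hinge Y, treating each span as simply supported:
  span XY: point load 42.5 at a = 5.4: Pab(L + a)/(6LEI) = 220.3/EI
  span YZ: UDL 8.9: wL³/(24EI) = 640.8/EI
  span YZ: point load 40.1 at a = 4.5: Pab(L + b)/(6LEI) = 366.5/EI
  relative rotation θ_0 = (220.3 + 1007)/EI = 1228/EI
A unit hogging moment at Y produces rotation L₁/(3EI) + L₂/(3EI) = 7/EI.
Slope continuity at Y: θ_0 = M_Y·7/EI, so M_Y = 1228/7 = 175.4 kN·m (hogging).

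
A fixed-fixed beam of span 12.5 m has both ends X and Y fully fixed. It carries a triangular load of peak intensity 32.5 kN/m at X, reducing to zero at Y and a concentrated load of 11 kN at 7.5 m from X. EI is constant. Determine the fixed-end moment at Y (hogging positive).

Take the two fixed-end moments M_X, M_Y as redundants; the released structure is the simple span XY.
End rotations of the released simple span under the applied load (×1/EI):
  at X: triangular load, peak 32.5: w₀L³/(45EI) = 1411/EI
  at Y: triangular load, peak 32.5: 7w₀L³/(360EI) = 1234/EI
  at X: point load 11 at a = 7.5: Pab(L + b)/(6LEI) = 96.25/EI
  at Y: point load 11 at a = 7.5: Pab(L + a)/(6LEI) = 110/EI
  θ_X0 = 1507/EI,  θ_Y0 = 1344/EI
Flexibility coefficients: a unit moment at one end gives L/(3EI) there and L/(6EI) at the far end, so f₁₁ = f₂₂ = 4.167/EI and f₁₂ = f₂₁ = 2.083/EI.
Compatibility — zero rotation at each built-in end:
  4.167 M_X + 2.083 M_Y = 1507
  2.083 M_X + 4.167 M_Y = 1344
Solving the pair gives M_X = 267.1 kN·m and M_Y = 189.1 kN·m (hogging).

M_Y = 189.1 kN·m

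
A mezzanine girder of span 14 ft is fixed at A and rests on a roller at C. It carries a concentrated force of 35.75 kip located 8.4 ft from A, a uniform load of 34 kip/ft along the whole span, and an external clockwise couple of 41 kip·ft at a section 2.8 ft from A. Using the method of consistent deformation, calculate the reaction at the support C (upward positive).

Remove the prop at C; the released (primary) structure is a cantilever built in at A.
Primary-structure tip deflection at C by superposition:
  point load 35.75 at a = 8.4: Pa²(3L − a)/(6EI) = 14126/EI
  UDL 34: wL⁴/(8EI) = 163268/EI
  clockwise couple 41 at a = 2.8: M₀a(2L − a)/(2EI) = 1446/EI
  δ_0 = 178841/EI
Flexibility coefficient — unit upward force at C: δ_{CC} = L³/(3EI) = 914.7/EI.
Compatibility at C: δ_0 − R_C·δ_{CC} = 0, so R_C = 178841/914.7 = 195.5 kip.

R_C = 195.5 kip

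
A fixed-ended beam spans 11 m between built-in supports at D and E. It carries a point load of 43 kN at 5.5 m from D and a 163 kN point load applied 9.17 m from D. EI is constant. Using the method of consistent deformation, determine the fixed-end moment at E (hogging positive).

Release both end moments; the primary structure is a simply-supported span DE with redundants M_D and M_E.
Simple-span end rotations at D and E under the given loads:
  at D: point load 43 at a = 5.5: Pab(L + b)/(6LEI) = 325.2/EI
  at E: point load 43 at a = 5.5: Pab(L + a)/(6LEI) = 325.2/EI
  at D: point load 163 at a = 9.17: Pab(L + b)/(6LEI) = 531.7/EI
  at E: point load 163 at a = 9.17: Pab(L + a)/(6LEI) = 835.9/EI
  θ_D0 = 856.9/EI,  θ_E0 = 1161/EI
Flexibility coefficients: a unit moment at one end gives L/(3EI) there and L/(6EI) at the far end, so f₁₁ = f₂₂ = 3.667/EI and f₁₂ = f₂₁ = 1.833/EI.
Compatibility — zero rotation at each built-in end:
  3.667 M_D + 1.833 M_E = 856.9
  1.833 M_D + 3.667 M_E = 1161
Solving the pair gives M_D = 100.5 kN·m and M_E = 266.4 kN·m (hogging).

M_E = 266.4 kN·m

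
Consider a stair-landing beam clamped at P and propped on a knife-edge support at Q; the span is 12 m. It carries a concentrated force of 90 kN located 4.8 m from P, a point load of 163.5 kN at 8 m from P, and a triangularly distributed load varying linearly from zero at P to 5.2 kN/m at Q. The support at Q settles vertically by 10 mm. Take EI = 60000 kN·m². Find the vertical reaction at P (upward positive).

Release the roller at Q. Primary structure: cantilever fixed at P.
Downward deflection at the released point Q due to the loads:
  point load 90 at a = 4.8: Pa²(3L − a)/(6EI) = 10783/EI
  point load 163.5 at a = 8: Pa²(3L − a)/(6EI) = 48832/EI
  triangular load, peak 5.2 at the free end: 11w₀L⁴/(120EI) = 9884/EI
  δ_0 = 69499/EI
Flexibility coefficient — unit upward force at Q: δ_{QQ} = L³/(3EI) = 576/EI.
With EI = 60000 kN·m²: δ_0 = 1.1583 m and δ_{QQ} = 0.0096 m/kN.
Compatibility — the beam at Q must follow the support down by 0.01 m: δ_0 − R_Q·δ_{QQ} = 0.01, so R_Q = (1.1583 − 0.01)/0.0096 = 119.6 kN.
Vertical equilibrium: R_P = ΣP − R_Q = 284.7 − 119.6 = 165.1 kN.

R_P = 165.1 kN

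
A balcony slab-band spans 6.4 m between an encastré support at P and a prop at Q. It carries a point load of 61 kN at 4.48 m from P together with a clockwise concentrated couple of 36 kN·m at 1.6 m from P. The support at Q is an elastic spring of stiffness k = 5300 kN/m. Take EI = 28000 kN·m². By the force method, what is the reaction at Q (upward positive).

Choose R_Q as the redundant. The primary structure is the cantilever fixed at P.
Free-end deflection of the primary structure under the applied loading (downward +):
  point load 61 at a = 4.48: Pa²(3L − a)/(6EI) = 3004/EI
  clockwise couple 36 at a = 1.6: M₀a(2L − a)/(2EI) = 322.6/EI
  δ_0 = 3326/EI
Flexibility coefficient — unit upward force at Q: δ_{QQ} = L³/(3EI) = 87.38/EI.
With EI = 28000 kN·m²: δ_0 = 0.11879 m and δ_{QQ} = 0.003121 m/kN.
Compatibility — the spring shortens by R_Q/k under the reaction it provides: δ_0 − R_Q·δ_{QQ} = R_Q/k. With 1/k = 0.000189 m/kN, R_Q = δ_0 / (δ_{QQ} + 1/k) = 0.11879 / (0.003121 + 0.000189) = 35.89 kN.

R_Q = 35.89 kN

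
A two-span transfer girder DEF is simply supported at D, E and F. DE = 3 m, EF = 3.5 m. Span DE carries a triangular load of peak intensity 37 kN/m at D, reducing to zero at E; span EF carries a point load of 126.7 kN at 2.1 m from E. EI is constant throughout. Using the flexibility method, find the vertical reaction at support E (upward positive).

Release continuity at E by inserting a hinge; the redundant is the internal moment M_E. The primary structure is two simply-supported spans DE and EF.
End slopes at the hinge E, treating each span as simply supported:
  span DE: triangular load, peak 37: 7w₀L³/(360EI) = 19.43/EI
  span EF: point load 126.7 at a = 2.1: Pab(L + b)/(6LEI) = 86.92/EI
  relative rotation θ_0 = (19.43 + 86.92)/EI = 106.3/EI
A unit hogging moment at E produces rotation L₁/(3EI) + L₂/(3EI) = 2.167/EI.
Slope continuity at E: θ_0 = M_E·2.167/EI, so M_E = 106.3/2.167 = 49.08 kN·m (hogging).
Span DE, ΣM about D with M_E applied at E: R_E^{DE}·3 = 55.5 + 49.08, so R_E^{DE} = 34.86 kN and R_D = 55.5 − 34.86 = 20.64 kN.
Span EF, ΣM about F: R_E^{EF}·3.5 = 177.4 + 49.08, so R_E^{EF} = 64.7 kN and R_F = 126.7 − 64.7 = 62 kN.
R_E = 34.86 + 64.7 = 99.56 kN.

R_E = 99.56 kN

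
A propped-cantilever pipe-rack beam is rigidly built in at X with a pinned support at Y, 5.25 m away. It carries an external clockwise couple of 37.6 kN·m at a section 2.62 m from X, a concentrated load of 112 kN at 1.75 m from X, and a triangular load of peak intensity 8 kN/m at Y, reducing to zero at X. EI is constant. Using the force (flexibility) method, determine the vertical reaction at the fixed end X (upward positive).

Take the reaction at Y as the redundant and release it; the primary structure is a cantilever fixed at X.
Primary-structure tip deflection at Y by superposition:
  clockwise couple 37.6 at a = 2.62: M₀a(2L − a)/(2EI) = 388.1/EI
  point load 112 at a = 1.75: Pa²(3L − a)/(6EI) = 800.3/EI
  triangular load, peak 8 at the free end: 11w₀L⁴/(120EI) = 557.1/EI
  δ_0 = 1746/EI
Tip deflection under a unit load at Y: L³/(3EI) = 48.23/EI.
Compatibility at Y: δ_0 − R_Y·δ_{YY} = 0, so R_Y = 1746/48.23 = 36.19 kN.
Vertical equilibrium: R_X = ΣP − R_Y = 133 − 36.19 = 96.81 kN.

R_X = 96.81 kN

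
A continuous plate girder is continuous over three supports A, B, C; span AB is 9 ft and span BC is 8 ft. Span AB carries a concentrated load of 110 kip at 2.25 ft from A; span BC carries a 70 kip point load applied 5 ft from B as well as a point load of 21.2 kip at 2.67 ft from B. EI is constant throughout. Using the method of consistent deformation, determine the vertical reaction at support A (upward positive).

Insert a hinge at B; M_B is the redundant, and each span becomes simply supported.
Discontinuity in slope at B on the released structure — sum the simple-span end rotations:
  span AB: point load 110 at a = 2.25: Pab(L + a)/(6LEI) = 348/EI
  span BC: point load 70 at a = 5: Pab(L + b)/(6LEI) = 240.6/EI
  span BC: point load 21.2 at a = 2.67: Pab(L + b)/(6LEI) = 83.78/EI
  relative rotation θ_0 = (348 + 324.4)/EI = 672.5/EI
A unit hogging moment at B produces rotation L₁/(3EI) + L₂/(3EI) = 5.667/EI.
Slope continuity at B: θ_0 = M_B·5.667/EI, so M_B = 672.5/5.667 = 118.7 kip·ft (hogging).
Span AB, ΣM about A with M_B applied at B: R_B^{AB}·9 = 247.5 + 118.7, so R_B^{AB} = 40.69 kip and R_A = 110 − 40.69 = 69.31 kip.

R_A = 69.31 kip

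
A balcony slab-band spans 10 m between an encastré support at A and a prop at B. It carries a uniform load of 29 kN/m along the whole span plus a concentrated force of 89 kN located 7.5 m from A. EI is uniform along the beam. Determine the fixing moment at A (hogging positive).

Remove the prop at B; the released (primary) structure is a cantilever built in at A.
Free-end deflection of the primary structure under the applied loading (downward +):
  UDL 29: wL⁴/(8EI) = 36250/EI
  point load 89 at a = 7.5: Pa²(3L − a)/(6EI) = 18773/EI
  δ_0 = 55023/EI
Tip deflection under a unit load at B: L³/(3EI) = 333.3/EI.
The prop prevents deflection at B: R_B = δ_0/δ_{BB} = 55023/333.3 = 165.1 kN.
Moment equilibrium about A: M_A = Σ(load moments about A) − R_B·L = 2118 − 165.1×10 = 466.8 kN·m.

M_A = 466.8 kN·m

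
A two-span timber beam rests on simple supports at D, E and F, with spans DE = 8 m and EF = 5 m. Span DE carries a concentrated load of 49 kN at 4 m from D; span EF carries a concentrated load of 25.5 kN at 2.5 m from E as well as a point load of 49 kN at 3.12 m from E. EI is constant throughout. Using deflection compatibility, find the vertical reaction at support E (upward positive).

R_E = 78.31 kN

Take M_E as the redundant. Released structure: two simple spans DE and EF with a hinge at E.
Discontinuity in slope at E on the released structure — sum the simple-span end rotations:
  span DE: point load 49 at a = 4: Pab(L + a)/(6LEI) = 196/EI
  span EF: point load 25.5 at a = 2.5: Pab(L + b)/(6LEI) = 39.84/EI
  span EF: point load 49 at a = 3.12: Pab(L + b)/(6LEI) = 65.91/EI
  relative rotation θ_0 = (196 + 105.8)/EI = 301.8/EI
A unit hogging moment at E produces rotation L₁/(3EI) + L₂/(3EI) = 4.333/EI.
Slope continuity at E: θ_0 = M_E·4.333/EI, so M_E = 301.8/4.333 = 69.64 kN·m (hogging).
Span DE, ΣM about D with M_E applied at E: R_E^{DE}·8 = 196 + 69.64, so R_E^{DE} = 33.2 kN and R_D = 49 − 33.2 = 15.8 kN.
Span EF, ΣM about F: R_E^{EF}·5 = 155.9 + 69.64, so R_E^{EF} = 45.1 kN and R_F = 74.5 − 45.1 = 29.4 kN.
R_E = 33.2 + 45.1 = 78.31 kN.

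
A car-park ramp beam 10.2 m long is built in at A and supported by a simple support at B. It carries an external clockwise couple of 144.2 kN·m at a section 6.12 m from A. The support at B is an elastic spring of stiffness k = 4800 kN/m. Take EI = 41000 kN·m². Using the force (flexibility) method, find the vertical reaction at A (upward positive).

R_A = -17.39 kN

Remove the prop at B; the released (primary) structure is a cantilever built in at A.
Free-end deflection of the primary structure under the applied loading (downward +):
  clockwise couple 144.2 at a = 6.12: M₀a(2L − a)/(2EI) = 6301/EI
Flexibility coefficient — unit upward force at B: δ_{BB} = L³/(3EI) = 353.7/EI.
With EI = 41000 kN·m²: δ_0 = 0.15368 m and δ_{BB} = 0.008628 m/kN.
Compatibility — the spring shortens by R_B/k under the reaction it provides: δ_0 − R_B·δ_{BB} = R_B/k. With 1/k = 0.000208 m/kN, R_B = δ_0 / (δ_{BB} + 1/k) = 0.15368 / (0.008628 + 0.000208) = 17.39 kN.
Vertical equilibrium: R_A = ΣP − R_B = 0 − 17.39 = -17.39 kN.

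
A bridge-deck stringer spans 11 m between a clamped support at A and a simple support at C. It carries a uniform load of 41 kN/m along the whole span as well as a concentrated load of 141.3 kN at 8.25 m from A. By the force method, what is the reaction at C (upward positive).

Choose R_C as the redundant. The primary structure is the cantilever fixed at A.
Deflection at C on the released cantilever, summing each load's contribution:
  UDL 41: wL⁴/(8EI) = 75035/EI
  point load 141.3 at a = 8.25: Pa²(3L − a)/(6EI) = 39671/EI
  δ_0 = 114706/EI
Flexibility coefficient — unit upward force at C: δ_{CC} = L³/(3EI) = 443.7/EI.
The prop prevents deflection at C: R_C = δ_0/δ_{CC} = 114706/443.7 = 258.5 kN.

R_C = 258.5 kN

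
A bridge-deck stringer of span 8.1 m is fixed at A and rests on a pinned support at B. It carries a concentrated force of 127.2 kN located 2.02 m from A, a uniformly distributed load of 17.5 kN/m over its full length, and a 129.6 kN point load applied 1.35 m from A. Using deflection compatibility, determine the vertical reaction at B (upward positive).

R_B = 69.14 kN

Remove the prop at B; the released (primary) structure is a cantilever built in at A.
Free-end deflection of the primary structure under the applied loading (downward +):
  point load 127.2 at a = 2.02: Pa²(3L − a)/(6EI) = 1927/EI
  UDL 17.5: wL⁴/(8EI) = 9416/EI
  point load 129.6 at a = 1.35: Pa²(3L − a)/(6EI) = 903.4/EI
  δ_0 = 12247/EI
Flexibility coefficient — unit upward force at B: δ_{BB} = L³/(3EI) = 177.1/EI.
Compatibility at B: δ_0 − R_B·δ_{BB} = 0, so R_B = 12247/177.1 = 69.14 kN.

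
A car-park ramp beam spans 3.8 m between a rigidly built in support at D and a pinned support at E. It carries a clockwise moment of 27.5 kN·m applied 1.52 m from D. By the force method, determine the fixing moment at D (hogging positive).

M_D = 1.1 kN·m

Release the roller at E. Primary structure: cantilever fixed at D.
Downward deflection at the released point E due to the loads:
  clockwise couple 27.5 at a = 1.52: M₀a(2L − a)/(2EI) = 127.1/EI
Flexibility coefficient — unit upward force at E: δ_{EE} = L³/(3EI) = 18.29/EI.
The prop prevents deflection at E: R_E = δ_0/δ_{EE} = 127.1/18.29 = 6.947 kN.
Moment equilibrium about D: M_D = Σ(load moments about D) − R_E·L = 27.5 − 6.947×3.8 = 1.1 kN·m.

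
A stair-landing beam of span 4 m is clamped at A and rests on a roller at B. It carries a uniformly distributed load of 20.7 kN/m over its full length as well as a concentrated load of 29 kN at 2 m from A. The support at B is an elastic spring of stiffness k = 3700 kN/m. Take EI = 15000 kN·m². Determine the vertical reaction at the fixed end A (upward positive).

R_A = 78.09 kN

Release the roller at B. Primary structure: cantilever fixed at A.
Free-end deflection of the primary structure under the applied loading (downward +):
  UDL 20.7: wL⁴/(8EI) = 662.4/EI
  point load 29 at a = 2: Pa²(3L − a)/(6EI) = 193.3/EI
  δ_0 = 855.7/EI
Flexibility coefficient — unit upward force at B: δ_{BB} = L³/(3EI) = 21.33/EI.
With EI = 15000 kN·m²: δ_0 = 0.057049 m and δ_{BB} = 0.001422 m/kN.
Compatibility — the spring shortens by R_B/k under the reaction it provides: δ_0 − R_B·δ_{BB} = R_B/k. With 1/k = 0.00027 m/kN, R_B = δ_0 / (δ_{BB} + 1/k) = 0.057049 / (0.001422 + 0.00027) = 33.71 kN.
Vertical equilibrium: R_A = ΣP − R_B = 111.8 − 33.71 = 78.09 kN.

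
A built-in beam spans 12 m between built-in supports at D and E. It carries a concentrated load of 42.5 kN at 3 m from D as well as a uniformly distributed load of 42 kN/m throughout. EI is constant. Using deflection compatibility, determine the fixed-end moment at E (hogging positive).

M_E = 527.9 kN·m

Release both end moments; the primary structure is a simply-supported span DE with redundants M_D and M_E.
Simple-span end rotations at D and E under the given loads:
  at D: point load 42.5 at a = 3: Pab(L + b)/(6LEI) = 334.7/EI
  at E: point load 42.5 at a = 3: Pab(L + a)/(6LEI) = 239.1/EI
  at D: UDL 42: wL³/(24EI) = 3024/EI
  at E: UDL 42: wL³/(24EI) = 3024/EI
  θ_D0 = 3359/EI,  θ_E0 = 3263/EI
Flexibility coefficients: a unit moment at one end gives L/(3EI) there and L/(6EI) at the far end, so f₁₁ = f₂₂ = 4/EI and f₁₂ = f₂₁ = 2/EI.
Compatibility — zero rotation at each built-in end:
  4 M_D + 2 M_E = 3359
  2 M_D + 4 M_E = 3263
Solving the pair gives M_D = 575.7 kN·m and M_E = 527.9 kN·m (hogging).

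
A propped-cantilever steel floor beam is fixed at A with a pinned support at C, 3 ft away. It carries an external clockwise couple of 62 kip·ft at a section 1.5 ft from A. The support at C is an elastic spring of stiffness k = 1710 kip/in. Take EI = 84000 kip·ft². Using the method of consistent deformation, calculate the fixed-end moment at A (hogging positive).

M_A = 14.06 kip·ft

Remove the prop at C; the released (primary) structure is a cantilever built in at A.
Deflection at C on the released cantilever, summing each load's contribution:
  clockwise couple 62 at a = 1.5: M₀a(2L − a)/(2EI) = 209.2/EI
Tip deflection under a unit load at C: L³/(3EI) = 9/EI.
With EI = 84000 kip·ft²: δ_0 = 0.002491 ft and δ_{CC} = 0.000107 ft/kip.
Compatibility — the spring shortens by R_C/k under the reaction it provides: δ_0 − R_C·δ_{CC} = R_C/k. With 1/k = 1/(1710×12) ft/kip = 0.000049 ft/kip, R_C = δ_0 / (δ_{CC} + 1/k) = 0.002491 / (0.000107 + 0.000049) = 15.98 kip.
Moment equilibrium about A: M_A = Σ(load moments about A) − R_C·L = 62 − 15.98×3 = 14.06 kip·ft.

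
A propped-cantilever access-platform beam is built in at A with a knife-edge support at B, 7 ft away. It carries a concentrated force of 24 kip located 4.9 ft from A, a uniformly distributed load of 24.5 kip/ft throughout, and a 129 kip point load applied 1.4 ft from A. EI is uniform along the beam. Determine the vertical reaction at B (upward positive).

R_B = 85.06 kip

Remove the prop at B; the released (primary) structure is a cantilever built in at A.
Downward deflection at the released point B due to the loads:
  point load 24 at a = 4.9: Pa²(3L − a)/(6EI) = 1546/EI
  UDL 24.5: wL⁴/(8EI) = 7353/EI
  point load 129 at a = 1.4: Pa²(3L − a)/(6EI) = 825.9/EI
  δ_0 = 9725/EI
Flexibility coefficient — unit upward force at B: δ_{BB} = L³/(3EI) = 114.3/EI.
The prop prevents deflection at B: R_B = δ_0/δ_{BB} = 9725/114.3 = 85.06 kip.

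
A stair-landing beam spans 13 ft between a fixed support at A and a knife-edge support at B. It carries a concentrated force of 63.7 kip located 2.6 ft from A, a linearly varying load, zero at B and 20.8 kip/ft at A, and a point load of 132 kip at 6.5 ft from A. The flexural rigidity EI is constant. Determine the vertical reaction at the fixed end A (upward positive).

Remove the prop at B; the released (primary) structure is a cantilever built in at A.
Deflection at B on the released cantilever, summing each load's contribution:
  point load 63.7 at a = 2.6: Pa²(3L − a)/(6EI) = 2612/EI
  triangular load, peak 20.8 at the fixed end: w₀L⁴/(30EI) = 19802/EI
  point load 132 at a = 6.5: Pa²(3L − a)/(6EI) = 30209/EI
  δ_0 = 52623/EI
Tip deflection under a unit load at B: L³/(3EI) = 732.3/EI.
The prop prevents deflection at B: R_B = δ_0/δ_{BB} = 52623/732.3 = 71.86 kip.
Vertical equilibrium: R_A = ΣP − R_B = 330.9 − 71.86 = 259 kip.

R_A = 259 kip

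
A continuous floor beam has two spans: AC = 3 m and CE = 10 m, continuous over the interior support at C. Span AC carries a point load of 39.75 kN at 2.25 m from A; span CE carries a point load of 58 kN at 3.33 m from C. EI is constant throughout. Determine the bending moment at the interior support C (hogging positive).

M_C = 87.11 kN·m

Insert a hinge at C; M_C is the redundant, and each span becomes simply supported.
End slopes at the hinge C, treating each span as simply supported:
  span AC: point load 39.75 at a = 2.25: Pab(L + a)/(6LEI) = 19.56/EI
  span CE: point load 58 at a = 3.33: Pab(L + b)/(6LEI) = 357.9/EI
  relative rotation θ_0 = (19.56 + 357.9)/EI = 377.5/EI
A unit hogging moment at C produces rotation L₁/(3EI) + L₂/(3EI) = 4.333/EI.
Compatibility: M_C·(L₁+L₂)/(3EI) = θ_0, giving M_C = 87.11 kN·m (hogging).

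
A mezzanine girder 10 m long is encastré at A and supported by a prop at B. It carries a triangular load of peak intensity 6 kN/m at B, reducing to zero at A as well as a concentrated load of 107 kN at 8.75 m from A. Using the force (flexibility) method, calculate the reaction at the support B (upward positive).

Release the roller at B. Primary structure: cantilever fixed at A.
Free-end deflection of the primary structure under the applied loading (downward +):
  triangular load, peak 6 at the free end: 11w₀L⁴/(120EI) = 5500/EI
  point load 107 at a = 8.75: Pa²(3L − a)/(6EI) = 29014/EI
  δ_0 = 34514/EI
Flexibility coefficient — unit upward force at B: δ_{BB} = L³/(3EI) = 333.3/EI.
Compatibility at B: δ_0 − R_B·δ_{BB} = 0, so R_B = 34514/333.3 = 103.5 kN.

R_B = 103.5 kN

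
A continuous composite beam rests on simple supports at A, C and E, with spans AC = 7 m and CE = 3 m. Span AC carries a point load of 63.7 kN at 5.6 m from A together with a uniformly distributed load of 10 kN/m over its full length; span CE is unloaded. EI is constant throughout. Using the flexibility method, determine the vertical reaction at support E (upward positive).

R_E = -29.27 kN

Release continuity at C by inserting a hinge; the redundant is the internal moment M_C. The primary structure is two simply-supported spans AC and CE.
Rotations at C on the released spans (each span's end-slope, ×1/EI):
  span AC: point load 63.7 at a = 5.6: Pab(L + a)/(6LEI) = 149.8/EI
  span AC: UDL 10: wL³/(24EI) = 142.9/EI
  relative rotation θ_0 = (292.7 + 0)/EI = 292.7/EI
A unit hogging moment at C produces rotation L₁/(3EI) + L₂/(3EI) = 3.333/EI.
Slope continuity at C: θ_0 = M_C·3.333/EI, so M_C = 292.7/3.333 = 87.82 kN·m (hogging).
Span CE, ΣM about E: R_C^{CE}·3 = 0 + 87.82, so R_C^{CE} = 29.27 kN and R_E = 0 − 29.27 = -29.27 kN.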